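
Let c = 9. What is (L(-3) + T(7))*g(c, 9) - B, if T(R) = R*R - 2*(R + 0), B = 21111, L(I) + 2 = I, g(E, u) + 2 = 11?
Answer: -20841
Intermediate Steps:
g(E, u) = 9 (g(E, u) = -2 + 11 = 9)
L(I) = -2 + I
T(R) = R² - 2*R
(L(-3) + T(7))*g(c, 9) - B = ((-2 - 3) + 7*(-2 + 7))*9 - 1*21111 = (-5 + 7*5)*9 - 21111 = (-5 + 35)*9 - 21111 = 30*9 - 21111 = 270 - 21111 = -20841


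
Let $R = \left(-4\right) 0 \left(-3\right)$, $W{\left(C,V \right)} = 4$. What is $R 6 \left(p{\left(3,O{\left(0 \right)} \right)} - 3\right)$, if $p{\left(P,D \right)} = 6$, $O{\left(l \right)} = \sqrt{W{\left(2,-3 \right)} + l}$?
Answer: $0$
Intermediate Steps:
$R = 0$ ($R = 0 \left(-3\right) = 0$)
$O{\left(l \right)} = \sqrt{4 + l}$
$R 6 \left(p{\left(3,O{\left(0 \right)} \right)} - 3\right) = 0 \cdot 6 \left(6 - 3\right) = 0 \cdot 6 \cdot 3 = 0 \cdot 18 = 0$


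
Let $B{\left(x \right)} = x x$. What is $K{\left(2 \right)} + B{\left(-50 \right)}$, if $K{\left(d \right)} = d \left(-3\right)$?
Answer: $2494$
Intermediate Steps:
$B{\left(x \right)} = x^{2}$
$K{\left(d \right)} = - 3 d$
$K{\left(2 \right)} + B{\left(-50 \right)} = \left(-3\right) 2 + \left(-50\right)^{2} = -6 + 2500 = 2494$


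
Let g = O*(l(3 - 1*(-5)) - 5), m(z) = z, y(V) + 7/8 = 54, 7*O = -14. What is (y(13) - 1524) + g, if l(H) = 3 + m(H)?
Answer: -11863/8 ≈ -1482.9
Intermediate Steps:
O = -2 (O = (⅐)*(-14) = -2)
y(V) = 425/8 (y(V) = -7/8 + 54 = 425/8)
l(H) = 3 + H
g = -12 (g = -2*((3 + (3 - 1*(-5))) - 5) = -2*((3 + (3 + 5)) - 5) = -2*((3 + 8) - 5) = -2*(11 - 5) = -2*6 = -12)
(y(13) - 1524) + g = (425/8 - 1524) - 12 = -11767/8 - 12 = -11863/8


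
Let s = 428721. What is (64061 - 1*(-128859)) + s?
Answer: 621641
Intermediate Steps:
(64061 - 1*(-128859)) + s = (64061 - 1*(-128859)) + 428721 = (64061 + 128859) + 428721 = 192920 + 428721 = 621641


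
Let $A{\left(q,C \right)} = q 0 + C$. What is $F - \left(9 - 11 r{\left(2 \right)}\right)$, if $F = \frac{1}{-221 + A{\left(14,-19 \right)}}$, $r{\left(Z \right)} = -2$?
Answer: $- \frac{7441}{240} \approx -31.004$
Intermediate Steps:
$A{\left(q,C \right)} = C$ ($A{\left(q,C \right)} = 0 + C = C$)
$F = - \frac{1}{240}$ ($F = \frac{1}{-221 - 19} = \frac{1}{-240} = - \frac{1}{240} \approx -0.0041667$)
$F - \left(9 - 11 r{\left(2 \right)}\right) = - \frac{1}{240} - \left(9 - -22\right) = - \frac{1}{240} - \left(9 + 22\right) = - \frac{1}{240} - 31 = - \frac{7441}{240}$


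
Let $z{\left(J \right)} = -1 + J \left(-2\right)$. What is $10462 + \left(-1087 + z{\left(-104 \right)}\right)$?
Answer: $9582$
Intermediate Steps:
$z{\left(J \right)} = -1 - 2 J$
$10462 + \left(-1087 + z{\left(-104 \right)}\right) = 10462 - 880 = 9582$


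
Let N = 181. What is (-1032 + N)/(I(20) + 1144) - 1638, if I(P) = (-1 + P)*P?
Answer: -2497163/1524 ≈ -1638.6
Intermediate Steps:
I(P) = P*(-1 + P)
(-1032 + N)/(I(20) + 1144) - 1638 = (-1032 + 181)/(20*(-1 + 20) + 1144) - 1638 = -851/(20*19 + 1144) - 1638 = -851/(380 + 1144) - 1638 = -851/1524 - 1638 = -2497163/1524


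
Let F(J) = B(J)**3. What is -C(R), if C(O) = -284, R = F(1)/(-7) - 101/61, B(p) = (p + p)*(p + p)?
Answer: 284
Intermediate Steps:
B(p) = 4*p**2 (B(p) = (2*p)*(2*p) = 4*p**2)
F(J) = 64*J**6 (F(J) = (4*J**2)**3 = 64*J**6)
R = -4611/427 (R = (64*1**6)/(-7) - 101/61 = (64*1)*(-1/7) - 101*1/61 = 64*(-1/7) - 101/61 = -64/7 - 101/61 = -4611/427 ≈ -10.799)
-C(R) = -1*(-284) = 284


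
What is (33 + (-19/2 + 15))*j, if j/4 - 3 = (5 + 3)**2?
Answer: 10318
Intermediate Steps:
j = 268 (j = 12 + 4*(5 + 3)**2 = 12 + 4*8**2 = 12 + 4*64 = 12 + 256 = 268)
(33 + (-19/2 + 15))*j = (33 + (-19/2 + 15))*268 = (33 + 11/2)*268 = (77/2)*268 = 10318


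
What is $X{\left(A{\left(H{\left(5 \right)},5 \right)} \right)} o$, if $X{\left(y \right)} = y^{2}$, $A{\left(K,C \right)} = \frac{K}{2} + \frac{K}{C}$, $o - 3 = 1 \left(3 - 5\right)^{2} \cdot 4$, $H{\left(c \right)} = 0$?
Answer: $0$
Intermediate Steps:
$o = 19$ ($o = 3 + 1 \left(3 - 5\right)^{2} \cdot 4 = 3 + 1 \left(-2\right)^{2} \cdot 4 = 3 + 1 \cdot 4 \cdot 4 = 3 + 4 \cdot 4 = 3 + 16 = 19$)
$A{\left(K,C \right)} = \frac{K}{2} + \frac{K}{C}$ ($A{\left(K,C \right)} = K \frac{1}{2} + \frac{K}{C} = \frac{K}{2} + \frac{K}{C}$)
$X{\left(A{\left(H{\left(5 \right)},5 \right)} \right)} o = \left(\frac{1}{2} \cdot 0 + \frac{0}{5}\right)^{2} \cdot 19 = \left(0 + 0 \cdot \frac{1}{5}\right)^{2} \cdot 19 = \left(0 + 0\right)^{2} \cdot 19 = 0^{2} \cdot 19 = 0 \cdot 19 = 0$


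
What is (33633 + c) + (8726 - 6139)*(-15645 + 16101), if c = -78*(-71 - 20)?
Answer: 1220403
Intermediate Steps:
c = 7098 (c = -78*(-91) = 7098)
(33633 + c) + (8726 - 6139)*(-15645 + 16101) = (33633 + 7098) + (8726 - 6139)*(-15645 + 16101) = 40731 + 2587*456 = 40731 + 1179672 = 1220403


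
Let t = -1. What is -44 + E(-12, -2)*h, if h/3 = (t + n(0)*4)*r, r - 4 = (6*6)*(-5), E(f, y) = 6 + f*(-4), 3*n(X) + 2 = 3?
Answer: -9548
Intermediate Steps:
n(X) = ⅓ (n(X) = -⅔ + (⅓)*3 = -⅔ + 1 = ⅓)
E(f, y) = 6 - 4*f
r = -176 (r = 4 + (6*6)*(-5) = 4 + 36*(-5) = 4 - 180 = -176)
h = -176 (h = 3*((-1 + (⅓)*4)*(-176)) = 3*((-1 + 4/3)*(-176)) = 3*((⅓)*(-176)) = 3*(-176/3) = -176)
-44 + E(-12, -2)*h = -44 + (6 - 4*(-12))*(-176) = -44 + (6 + 48)*(-176) = -44 + 54*(-176) = -44 - 9504 = -9548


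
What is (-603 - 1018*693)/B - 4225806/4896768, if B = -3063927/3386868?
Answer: 650559283653240327/833518871552 ≈ 7.8050e+5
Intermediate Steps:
B = -1021309/1128956 (B = -3063927*1/3386868 = -1021309/1128956 ≈ -0.90465)
(-603 - 1018*693)/B - 4225806/4896768 = (-603 - 1018*693)/(-1021309/1128956) - 4225806/4896768 = (-603 - 705474)*(-1128956/1021309) - 4225806*1/4896768 = -706077*(-1128956/1021309) - 704301/816128 = 797129865612/1021309 - 704301/816128 = 650559283653240327/833518871552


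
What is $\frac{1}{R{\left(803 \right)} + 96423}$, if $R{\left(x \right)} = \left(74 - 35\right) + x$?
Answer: $\frac{1}{97265} \approx 1.0281 \cdot 10^{-5}$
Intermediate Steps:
$R{\left(x \right)} = 39 + x$ ($R{\left(x \right)} = \left(74 - 35\right) + x = 39 + x$)
$\frac{1}{R{\left(803 \right)} + 96423} = \frac{1}{\left(39 + 803\right) + 96423} = \frac{1}{842 + 96423} = \frac{1}{97265}$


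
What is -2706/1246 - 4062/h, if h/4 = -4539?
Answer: -41263/21182 ≈ -1.9480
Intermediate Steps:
h = -18156 (h = 4*(-4539) = -18156)
-2706/1246 - 4062/h = -2706/1246 - 4062/(-18156) = -2706*1/1246 - 4062*(-1/18156) = -1353/623 + 677/3026 = -41263/21182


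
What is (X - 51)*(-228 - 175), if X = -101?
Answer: 61256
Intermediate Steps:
(X - 51)*(-228 - 175) = (-101 - 51)*(-228 - 175) = -152*(-403) = 61256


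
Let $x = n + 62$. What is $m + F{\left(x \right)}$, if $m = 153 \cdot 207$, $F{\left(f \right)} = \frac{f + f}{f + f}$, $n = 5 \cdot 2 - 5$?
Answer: $31672$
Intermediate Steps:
$n = 5$ ($n = 10 - 5 = 5$)
$x = 67$ ($x = 5 + 62 = 67$)
$F{\left(f \right)} = 1$ ($F{\left(f \right)} = \frac{2 f}{2 f} = 2 f \frac{1}{2 f} = 1$)
$m = 31671$
$m + F{\left(x \right)} = 31671 + 1 = 31672$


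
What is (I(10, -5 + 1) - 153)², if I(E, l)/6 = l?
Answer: 31329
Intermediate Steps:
I(E, l) = 6*l
(I(10, -5 + 1) - 153)² = (6*(-5 + 1) - 153)² = (6*(-4) - 153)² = (-24 - 153)² = (-177)² = 31329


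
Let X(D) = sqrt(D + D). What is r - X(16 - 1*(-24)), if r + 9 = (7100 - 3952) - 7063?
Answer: -3924 - 4*sqrt(5) ≈ -3932.9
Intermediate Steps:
r = -3924 (r = -9 + ((7100 - 3952) - 7063) = -9 + (3148 - 7063) = -9 - 3915 = -3924)
X(D) = sqrt(2)*sqrt(D) (X(D) = sqrt(2*D) = sqrt(2)*sqrt(D))
r - X(16 - 1*(-24)) = -3924 - sqrt(2)*sqrt(16 - 1*(-24)) = -3924 - sqrt(2)*sqrt(16 + 24) = -3924 - sqrt(2)*sqrt(40) = -3924 - sqrt(2)*2*sqrt(10) = -3924 - 4*sqrt(5)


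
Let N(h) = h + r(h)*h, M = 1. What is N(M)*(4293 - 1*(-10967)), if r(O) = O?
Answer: 30520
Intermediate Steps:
N(h) = h + h² (N(h) = h + h*h = h + h²)
N(M)*(4293 - 1*(-10967)) = (1*(1 + 1))*(4293 - 1*(-10967)) = (1*2)*(4293 + 10967) = 2*15260 = 30520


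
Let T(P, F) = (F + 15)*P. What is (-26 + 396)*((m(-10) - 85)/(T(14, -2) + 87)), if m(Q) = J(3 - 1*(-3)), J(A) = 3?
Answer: -30340/269 ≈ -112.79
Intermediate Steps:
m(Q) = 3
T(P, F) = P*(15 + F) (T(P, F) = (15 + F)*P = P*(15 + F))
(-26 + 396)*((m(-10) - 85)/(T(14, -2) + 87)) = (-26 + 396)*((3 - 85)/(14*(15 - 2) + 87)) = 370*(-82/(14*13 + 87)) = 370*(-82/(182 + 87)) = 370*(-82/269) = -30340/269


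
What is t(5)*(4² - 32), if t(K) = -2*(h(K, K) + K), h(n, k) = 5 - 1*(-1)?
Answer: 352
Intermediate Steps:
h(n, k) = 6 (h(n, k) = 5 + 1 = 6)
t(K) = -12 - 2*K (t(K) = -2*(6 + K) = -12 - 2*K)
t(5)*(4² - 32) = (-12 - 2*5)*(4² - 32) = (-12 - 10)*(16 - 32) = -22*(-16) = 352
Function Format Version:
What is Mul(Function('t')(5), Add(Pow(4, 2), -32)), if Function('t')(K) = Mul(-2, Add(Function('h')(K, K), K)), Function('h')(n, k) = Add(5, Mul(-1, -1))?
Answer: 352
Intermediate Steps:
Function('h')(n, k) = 6 (Function('h')(n, k) = Add(5, 1) = 6)
Function('t')(K) = Add(-12, Mul(-2, K)) (Function('t')(K) = Mul(-2, Add(6, K)) = Add(-12, Mul(-2, K)))
Mul(Function('t')(5), Add(Pow(4, 2), -32)) = Mul(Add(-12, Mul(-2, 5)), Add(Pow(4, 2), -32)) = Mul(Add(-12, -10), Add(16, -32)) = Mul(-22, -16) = 352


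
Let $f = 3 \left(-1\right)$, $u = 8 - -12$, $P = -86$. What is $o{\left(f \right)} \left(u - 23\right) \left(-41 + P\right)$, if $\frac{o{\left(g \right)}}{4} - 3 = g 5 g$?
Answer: $73152$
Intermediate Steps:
$u = 20$ ($u = 8 + 12 = 20$)
$f = -3$
$o{\left(g \right)} = 12 + 20 g^{2}$ ($o{\left(g \right)} = 12 + 4 g 5 g = 12 + 4 \cdot 5 g g = 12 + 4 \cdot 5 g^{2} = 12 + 20 g^{2}$)
$o{\left(f \right)} \left(u - 23\right) \left(-41 + P\right) = \left(12 + 20 \left(-3\right)^{2}\right) \left(20 - 23\right) \left(-41 - 86\right) = \left(12 + 20 \cdot 9\right) \left(\left(-3\right) \left(-127\right)\right) = \left(12 + 180\right) 381 = 192 \cdot 381 = 73152$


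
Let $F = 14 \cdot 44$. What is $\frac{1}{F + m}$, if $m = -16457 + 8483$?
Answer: $- \frac{1}{7358} \approx -0.00013591$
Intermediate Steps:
$m = -7974$
$F = 616$
$\frac{1}{F + m} = \frac{1}{616 - 7974} = \frac{1}{-7358} = - \frac{1}{7358}$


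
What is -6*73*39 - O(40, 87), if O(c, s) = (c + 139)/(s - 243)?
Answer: -2664613/156 ≈ -17081.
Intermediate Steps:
O(c, s) = (139 + c)/(-243 + s)
-6*73*39 - O(40, 87) = -6*73*39 - (139 + 40)/(-243 + 87) = -438*39 - 179/(-156) = -17082 - (-1)*179/156 = -17082 - 1*(-179/156) = -17082 + 179/156 = -2664613/156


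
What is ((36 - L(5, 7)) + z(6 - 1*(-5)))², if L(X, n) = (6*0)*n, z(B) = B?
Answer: 2209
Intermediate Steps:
L(X, n) = 0 (L(X, n) = 0*n = 0)
((36 - L(5, 7)) + z(6 - 1*(-5)))² = ((36 - 1*0) + (6 - 1*(-5)))² = ((36 + 0) + (6 + 5))² = (36 + 11)² = 47² = 2209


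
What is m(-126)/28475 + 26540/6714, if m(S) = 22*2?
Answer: 378010958/95590575 ≈ 3.9545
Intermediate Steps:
m(S) = 44
m(-126)/28475 + 26540/6714 = 44/28475 + 26540/6714 = 44*(1/28475) + 26540*(1/6714) = 44/28475 + 13270/3357 = 378010958/95590575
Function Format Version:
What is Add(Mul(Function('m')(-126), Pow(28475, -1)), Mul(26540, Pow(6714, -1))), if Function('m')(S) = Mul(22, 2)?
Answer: Rational(378010958, 95590575) ≈ 3.9545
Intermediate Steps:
Function('m')(S) = 44
Add(Mul(Function('m')(-126), Pow(28475, -1)), Mul(26540, Pow(6714, -1))) = Add(Mul(44, Pow(28475, -1)), Mul(26540, Pow(6714, -1))) = Add(Mul(44, Rational(1, 28475)), Mul(26540, Rational(1, 6714))) = Add(Rational(44, 28475), Rational(13270, 3357)) = Rational(378010958, 95590575)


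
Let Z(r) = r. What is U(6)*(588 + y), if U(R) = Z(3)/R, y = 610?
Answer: 599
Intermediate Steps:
U(R) = 3/R
U(6)*(588 + y) = (3/6)*(588 + 610) = (3*(1/6))*1198 = (1/2)*1198 = 599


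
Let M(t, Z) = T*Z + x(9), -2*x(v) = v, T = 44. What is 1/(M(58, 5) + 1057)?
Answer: 2/2545 ≈ 0.00078585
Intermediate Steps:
x(v) = -v/2
M(t, Z) = -9/2 + 44*Z (M(t, Z) = 44*Z - ½*9 = 44*Z - 9/2 = -9/2 + 44*Z)
1/(M(58, 5) + 1057) = 1/((-9/2 + 44*5) + 1057) = 1/((-9/2 + 220) + 1057) = 1/(431/2 + 1057) = 1/(2545/2) = 2/2545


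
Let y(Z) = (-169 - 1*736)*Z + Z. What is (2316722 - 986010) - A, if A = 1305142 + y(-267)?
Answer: -215798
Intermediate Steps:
y(Z) = -904*Z (y(Z) = (-169 - 736)*Z + Z = -905*Z + Z = -904*Z)
A = 1546510 (A = 1305142 - 904*(-267) = 1305142 + 241368 = 1546510)
(2316722 - 986010) - A = (2316722 - 986010) - 1*1546510 = 1330712 - 1546510 = -215798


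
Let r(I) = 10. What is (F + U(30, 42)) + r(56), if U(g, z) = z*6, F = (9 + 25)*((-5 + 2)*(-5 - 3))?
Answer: 1078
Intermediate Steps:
F = 816 (F = 34*(-3*(-8)) = 34*24 = 816)
U(g, z) = 6*z
(F + U(30, 42)) + r(56) = (816 + 6*42) + 10 = (816 + 252) + 10 = 1068 + 10 = 1078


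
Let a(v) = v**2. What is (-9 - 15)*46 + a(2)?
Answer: -1100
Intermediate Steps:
(-9 - 15)*46 + a(2) = (-9 - 15)*46 + 2**2 = -24*46 + 4 = -1104 + 4 = -1100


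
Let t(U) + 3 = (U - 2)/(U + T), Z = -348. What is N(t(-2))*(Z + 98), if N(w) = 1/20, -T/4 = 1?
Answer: -25/2 ≈ -12.500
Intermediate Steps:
T = -4 (T = -4*1 = -4)
t(U) = -3 + (-2 + U)/(-4 + U) (t(U) = -3 + (U - 2)/(U - 4) = -3 + (-2 + U)/(-4 + U))
N(w) = 1/20
N(t(-2))*(Z + 98) = (-348 + 98)/20 = (1/20)*(-250) = -25/2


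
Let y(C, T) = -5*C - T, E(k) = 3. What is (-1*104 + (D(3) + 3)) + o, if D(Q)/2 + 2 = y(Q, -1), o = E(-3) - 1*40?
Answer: -170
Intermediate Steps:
y(C, T) = -T - 5*C
o = -37 (o = 3 - 1*40 = 3 - 40 = -37)
D(Q) = -2 - 10*Q (D(Q) = -4 + 2*(-1*(-1) - 5*Q) = -4 + 2*(1 - 5*Q) = -4 + (2 - 10*Q) = -2 - 10*Q)
(-1*104 + (D(3) + 3)) + o = (-1*104 + ((-2 - 10*3) + 3)) - 37 = (-104 + ((-2 - 30) + 3)) - 37 = (-104 + (-32 + 3)) - 37 = (-104 - 29) - 37 = -133 - 37 = -170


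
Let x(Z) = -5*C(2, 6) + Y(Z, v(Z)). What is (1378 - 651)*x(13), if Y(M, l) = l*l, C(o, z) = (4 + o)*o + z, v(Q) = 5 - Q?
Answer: -18902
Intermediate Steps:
C(o, z) = z + o*(4 + o) (C(o, z) = o*(4 + o) + z = z + o*(4 + o))
Y(M, l) = l**2
x(Z) = -90 + (5 - Z)**2 (x(Z) = -5*(6 + 2**2 + 4*2) + (5 - Z)**2 = -5*(6 + 4 + 8) + (5 - Z)**2 = -5*18 + (5 - Z)**2 = -90 + (5 - Z)**2)
(1378 - 651)*x(13) = (1378 - 651)*(-90 + (-5 + 13)**2) = 727*(-90 + 8**2) = 727*(-90 + 64) = 727*(-26) = -18902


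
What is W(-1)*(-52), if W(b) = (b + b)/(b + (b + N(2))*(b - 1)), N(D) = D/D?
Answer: -104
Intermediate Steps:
N(D) = 1
W(b) = 2*b/(b + (1 + b)*(-1 + b)) (W(b) = (b + b)/(b + (b + 1)*(b - 1)) = (2*b)/(b + (1 + b)*(-1 + b)) = 2*b/(b + (1 + b)*(-1 + b)))
W(-1)*(-52) = (2*(-1)/(-1 - 1 + (-1)²))*(-52) = (2*(-1)/(-1 - 1 + 1))*(-52) = (2*(-1)/(-1))*(-52) = (2*(-1)*(-1))*(-52) = 2*(-52) = -104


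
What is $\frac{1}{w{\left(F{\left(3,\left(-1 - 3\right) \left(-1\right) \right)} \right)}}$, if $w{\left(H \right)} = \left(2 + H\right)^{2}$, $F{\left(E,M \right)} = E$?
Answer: $\frac{1}{25} \approx 0.04$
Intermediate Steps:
$\frac{1}{w{\left(F{\left(3,\left(-1 - 3\right) \left(-1\right) \right)} \right)}} = \frac{1}{\left(2 + 3\right)^{2}} = \frac{1}{5^{2}} = \frac{1}{25}$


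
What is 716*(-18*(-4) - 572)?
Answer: -358000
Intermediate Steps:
716*(-18*(-4) - 572) = 716*(72 - 572) = 716*(-500) = -358000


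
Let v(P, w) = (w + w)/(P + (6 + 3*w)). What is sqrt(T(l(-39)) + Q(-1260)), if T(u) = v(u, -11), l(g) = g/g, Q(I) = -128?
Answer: I*sqrt(21489)/13 ≈ 11.276*I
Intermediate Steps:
l(g) = 1
v(P, w) = 2*w/(6 + P + 3*w) (v(P, w) = (2*w)/(6 + P + 3*w) = 2*w/(6 + P + 3*w))
T(u) = -22/(-27 + u) (T(u) = 2*(-11)/(6 + u + 3*(-11)) = 2*(-11)/(6 + u - 33) = 2*(-11)/(-27 + u) = -22/(-27 + u))
sqrt(T(l(-39)) + Q(-1260)) = sqrt(-22/(-27 + 1) - 128) = sqrt(-22/(-26) - 128) = sqrt(-22*(-1/26) - 128) = sqrt(11/13 - 128) = sqrt(-1653/13) = I*sqrt(21489)/13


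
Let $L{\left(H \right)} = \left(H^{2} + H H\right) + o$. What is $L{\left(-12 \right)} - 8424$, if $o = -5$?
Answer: $-8141$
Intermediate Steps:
$L{\left(H \right)} = -5 + 2 H^{2}$ ($L{\left(H \right)} = \left(H^{2} + H H\right) - 5 = \left(H^{2} + H^{2}\right) - 5 = 2 H^{2} - 5 = -5 + 2 H^{2}$)
$L{\left(-12 \right)} - 8424 = \left(-5 + 2 \left(-12\right)^{2}\right) - 8424 = \left(-5 + 2 \cdot 144\right) - 8424 = \left(-5 + 288\right) - 8424 = 283 - 8424 = -8141$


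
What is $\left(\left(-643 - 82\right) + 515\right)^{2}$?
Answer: $44100$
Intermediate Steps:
$\left(\left(-643 - 82\right) + 515\right)^{2} = \left(-725 + 515\right)^{2} = \left(-210\right)^{2} = 44100$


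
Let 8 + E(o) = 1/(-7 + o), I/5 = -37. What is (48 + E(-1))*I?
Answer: -59015/8 ≈ -7376.9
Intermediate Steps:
I = -185 (I = 5*(-37) = -185)
E(o) = -8 + 1/(-7 + o)
(48 + E(-1))*I = (48 + (57 - 8*(-1))/(-7 - 1))*(-185) = (48 + (57 + 8)/(-8))*(-185) = (48 - ⅛*65)*(-185) = (48 - 65/8)*(-185) = (319/8)*(-185) = -59015/8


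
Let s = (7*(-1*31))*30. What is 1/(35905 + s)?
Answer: 1/29395 ≈ 3.4019e-5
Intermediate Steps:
s = -6510 (s = (7*(-31))*30 = -217*30 = -6510)
1/(35905 + s) = 1/(35905 - 6510) = 1/29395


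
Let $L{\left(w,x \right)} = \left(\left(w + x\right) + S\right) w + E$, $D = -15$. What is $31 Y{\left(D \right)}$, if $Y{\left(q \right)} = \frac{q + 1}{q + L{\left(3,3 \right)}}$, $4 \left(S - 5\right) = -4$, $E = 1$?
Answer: $- \frac{217}{8} \approx -27.125$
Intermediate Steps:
$S = 4$ ($S = 5 + \frac{1}{4} \left(-4\right) = 5 - 1 = 4$)
$L{\left(w,x \right)} = 1 + w \left(4 + w + x\right)$ ($L{\left(w,x \right)} = \left(\left(w + x\right) + 4\right) w + 1 = \left(4 + w + x\right) w + 1 = w \left(4 + w + x\right) + 1 = 1 + w \left(4 + w + x\right)$)
$Y{\left(q \right)} = \frac{1 + q}{31 + q}$ ($Y{\left(q \right)} = \frac{q + 1}{q + \left(1 + 3^{2} + 4 \cdot 3 + 3 \cdot 3\right)} = \frac{1 + q}{q + \left(1 + 9 + 12 + 9\right)} = \frac{1 + q}{q + 31} = \frac{1 + q}{31 + q}$)
$31 Y{\left(D \right)} = 31 \frac{1 - 15}{31 - 15} = 31 \cdot \frac{1}{16} \left(-14\right) = 31 \left(- \frac{7}{8}\right) = - \frac{217}{8}$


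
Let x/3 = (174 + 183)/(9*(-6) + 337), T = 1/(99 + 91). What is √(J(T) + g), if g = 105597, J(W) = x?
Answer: 3*√939717914/283 ≈ 324.96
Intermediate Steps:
T = 1/190 ≈ 0.0052632
x = 1071/283 (x = 3*((174 + 183)/(9*(-6) + 337)) = 3*(357/(-54 + 337)) = 3*(357/283) = 1071/283 ≈ 3.7845)
J(W) = 1071/283
√(J(T) + g) = √(1071/283 + 105597) = √(29885022/283) = 3*√939717914/283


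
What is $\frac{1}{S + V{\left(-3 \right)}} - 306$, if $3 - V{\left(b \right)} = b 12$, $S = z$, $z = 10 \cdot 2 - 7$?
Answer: $- \frac{15911}{52} \approx -305.98$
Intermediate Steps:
$z = 13$ ($z = 20 - 7 = 13$)
$S = 13$
$V{\left(b \right)} = 3 - 12 b$ ($V{\left(b \right)} = 3 - b 12 = 3 - 12 b$)
$\frac{1}{S + V{\left(-3 \right)}} - 306 = \frac{1}{13 + \left(3 - -36\right)} - 306 = \frac{1}{13 + \left(3 + 36\right)} - 306 = \frac{1}{13 + 39} - 306 = \frac{1}{52} - 306 = - \frac{15911}{52}$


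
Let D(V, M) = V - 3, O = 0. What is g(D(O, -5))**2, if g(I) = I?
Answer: 9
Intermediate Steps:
D(V, M) = -3 + V
g(D(O, -5))**2 = (-3 + 0)**2 = (-3)**2 = 9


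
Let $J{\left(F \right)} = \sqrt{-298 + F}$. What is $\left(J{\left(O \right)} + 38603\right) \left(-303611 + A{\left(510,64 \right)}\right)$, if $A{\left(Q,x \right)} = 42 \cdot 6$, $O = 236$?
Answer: $-11710567477 - 303359 i \sqrt{62} \approx -1.1711 \cdot 10^{10} - 2.3887 \cdot 10^{6} i$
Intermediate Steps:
$A{\left(Q,x \right)} = 252$
$\left(J{\left(O \right)} + 38603\right) \left(-303611 + A{\left(510,64 \right)}\right) = \left(\sqrt{-298 + 236} + 38603\right) \left(-303611 + 252\right) = \left(\sqrt{-62} + 38603\right) \left(-303359\right) = \left(i \sqrt{62} + 38603\right) \left(-303359\right) = \left(38603 + i \sqrt{62}\right) \left(-303359\right) = -11710567477 - 303359 i \sqrt{62}$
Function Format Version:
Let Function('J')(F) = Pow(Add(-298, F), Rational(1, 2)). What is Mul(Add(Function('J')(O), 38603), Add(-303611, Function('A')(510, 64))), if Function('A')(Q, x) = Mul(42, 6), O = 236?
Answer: Add(-11710567477, Mul(-303359, I, Pow(62, Rational(1, 2)))) ≈ Add(-1.1711e+10, Mul(-2.3887e+6, I))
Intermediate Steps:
Function('A')(Q, x) = 252
Mul(Add(Function('J')(O), 38603), Add(-303611, Function('A')(510, 64))) = Mul(Add(Pow(Add(-298, 236), Rational(1, 2)), 38603), Add(-303611, 252)) = Mul(Add(Pow(-62, Rational(1, 2)), 38603), -303359) = Mul(Add(Mul(I, Pow(62, Rational(1, 2))), 38603), -303359) = Mul(Add(38603, Mul(I, Pow(62, Rational(1, 2)))), -303359) = Add(-11710567477, Mul(-303359, I, Pow(62, Rational(1, 2))))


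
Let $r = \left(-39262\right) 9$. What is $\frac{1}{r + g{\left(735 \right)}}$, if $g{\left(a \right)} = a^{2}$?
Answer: $\frac{1}{186867} \approx 5.3514 \cdot 10^{-6}$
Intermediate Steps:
$r = -353358$
$\frac{1}{r + g{\left(735 \right)}} = \frac{1}{-353358 + 735^{2}} = \frac{1}{-353358 + 540225} = \frac{1}{186867}$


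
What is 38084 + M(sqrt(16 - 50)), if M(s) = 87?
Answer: 38171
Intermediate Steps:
38084 + M(sqrt(16 - 50)) = 38084 + 87 = 38171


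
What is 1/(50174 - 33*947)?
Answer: 1/18923 ≈ 5.2846e-5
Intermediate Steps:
1/(50174 - 33*947) = 1/(50174 - 31251) = 1/18923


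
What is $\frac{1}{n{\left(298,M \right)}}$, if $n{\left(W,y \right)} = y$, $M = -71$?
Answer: $- \frac{1}{71} \approx -0.014085$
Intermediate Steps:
$\frac{1}{n{\left(298,M \right)}} = \frac{1}{-71} = - \frac{1}{71}$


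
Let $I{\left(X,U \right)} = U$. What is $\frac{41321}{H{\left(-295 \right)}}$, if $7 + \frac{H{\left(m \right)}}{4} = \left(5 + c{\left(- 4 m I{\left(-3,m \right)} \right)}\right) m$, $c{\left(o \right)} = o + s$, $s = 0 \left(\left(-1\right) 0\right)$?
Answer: $\frac{41321}{410752072} \approx 0.0001006$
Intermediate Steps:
$s = 0$ ($s = 0 \cdot 0 = 0$)
$c{\left(o \right)} = o$ ($c{\left(o \right)} = o + 0 = o$)
$H{\left(m \right)} = -28 + 4 m \left(5 - 4 m^{2}\right)$ ($H{\left(m \right)} = -28 + 4 \left(5 + - 4 m m\right) m = -28 + 4 \left(5 - 4 m^{2}\right) m = -28 + 4 m \left(5 - 4 m^{2}\right)$)
$\frac{41321}{H{\left(-295 \right)}} = \frac{41321}{-28 - 16 \left(-295\right)^{3} + 20 \left(-295\right)} = \frac{41321}{-28 - -410758000 - 5900} = \frac{41321}{-28 + 410758000 - 5900} = \frac{41321}{410752072}$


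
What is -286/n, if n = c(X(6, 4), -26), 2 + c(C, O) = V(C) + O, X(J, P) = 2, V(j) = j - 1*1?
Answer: 286/27 ≈ 10.593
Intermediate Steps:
V(j) = -1 + j (V(j) = j - 1 = -1 + j)
c(C, O) = -3 + C + O (c(C, O) = -2 + ((-1 + C) + O) = -2 + (-1 + C + O) = -3 + C + O)
n = -27 (n = -3 + 2 - 26 = -27)
-286/n = -286/(-27) = -286*(-1/27) = 286/27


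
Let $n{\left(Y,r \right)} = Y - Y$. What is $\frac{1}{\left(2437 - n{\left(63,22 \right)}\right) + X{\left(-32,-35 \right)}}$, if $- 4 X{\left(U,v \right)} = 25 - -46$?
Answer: $\frac{4}{9677} \approx 0.00041335$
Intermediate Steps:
$n{\left(Y,r \right)} = 0$
$X{\left(U,v \right)} = - \frac{71}{4}$ ($X{\left(U,v \right)} = - \frac{25 - -46}{4} = - \frac{25 + 46}{4} = \left(- \frac{1}{4}\right) 71 = - \frac{71}{4}$)
$\frac{1}{\left(2437 - n{\left(63,22 \right)}\right) + X{\left(-32,-35 \right)}} = \frac{1}{\left(2437 - 0\right) - \frac{71}{4}} = \frac{1}{\left(2437 + 0\right) - \frac{71}{4}} = \frac{1}{2437 - \frac{71}{4}} = \frac{1}{\frac{9677}{4}} = \frac{4}{9677}$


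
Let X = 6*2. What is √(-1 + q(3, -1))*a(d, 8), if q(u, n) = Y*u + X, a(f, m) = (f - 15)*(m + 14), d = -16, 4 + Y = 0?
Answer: -682*I ≈ -682.0*I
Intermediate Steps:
Y = -4 (Y = -4 + 0 = -4)
a(f, m) = (-15 + f)*(14 + m)
X = 12
q(u, n) = 12 - 4*u (q(u, n) = -4*u + 12 = 12 - 4*u)
√(-1 + q(3, -1))*a(d, 8) = √(-1 + (12 - 4*3))*(-210 - 15*8 + 14*(-16) - 16*8) = √(-1 + (12 - 12))*(-210 - 120 - 224 - 128) = √(-1 + 0)*(-682) = √(-1)*(-682) = I*(-682) = -682*I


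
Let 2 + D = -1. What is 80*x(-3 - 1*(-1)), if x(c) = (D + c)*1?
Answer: -400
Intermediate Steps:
D = -3 (D = -2 - 1 = -3)
x(c) = -3 + c (x(c) = (-3 + c)*1 = -3 + c)
80*x(-3 - 1*(-1)) = 80*(-3 + (-3 - 1*(-1))) = 80*(-3 + (-3 + 1)) = 80*(-3 - 2) = 80*(-5) = -400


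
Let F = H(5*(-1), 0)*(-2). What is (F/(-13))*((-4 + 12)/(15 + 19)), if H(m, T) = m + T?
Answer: -40/221 ≈ -0.18100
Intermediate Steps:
H(m, T) = T + m
F = 10 (F = (0 + 5*(-1))*(-2) = (0 - 5)*(-2) = -5*(-2) = 10)
(F/(-13))*((-4 + 12)/(15 + 19)) = (10/(-13))*((-4 + 12)/(15 + 19)) = (10*(-1/13))*(8/34) = -80/(13*34) = -10/13*4/17 = -40/221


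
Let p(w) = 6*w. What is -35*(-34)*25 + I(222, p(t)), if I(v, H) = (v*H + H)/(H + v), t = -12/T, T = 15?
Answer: 5383858/181 ≈ 29745.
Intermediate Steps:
t = -⅘ (t = -12/15 = -12*1/15 = -⅘ ≈ -0.80000)
I(v, H) = (H + H*v)/(H + v) (I(v, H) = (H*v + H)/(H + v) = (H + H*v)/(H + v))
-35*(-34)*25 + I(222, p(t)) = -35*(-34)*25 + (6*(-⅘))*(1 + 222)/(6*(-⅘) + 222) = 1190*25 - 24/5*223/(-24/5 + 222) = 29750 - 24/5*223/1086/5 = 29750 - 24/5*5/1086*223 = 29750 - 892/181 = 5383858/181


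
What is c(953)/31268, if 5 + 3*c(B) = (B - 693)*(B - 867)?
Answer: 22355/93804 ≈ 0.23832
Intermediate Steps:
c(B) = -5/3 + (-867 + B)*(-693 + B)/3 (c(B) = -5/3 + ((B - 693)*(B - 867))/3 = -5/3 + ((-693 + B)*(-867 + B))/3 = -5/3 + ((-867 + B)*(-693 + B))/3 = -5/3 + (-867 + B)*(-693 + B)/3)
c(953)/31268 = (600826/3 - 520*953 + (1/3)*953**2)/31268 = (600826/3 - 495560 + (1/3)*908209)*(1/31268) = (600826/3 - 495560 + 908209/3)*(1/31268) = (22355/3)*(1/31268) = 22355/93804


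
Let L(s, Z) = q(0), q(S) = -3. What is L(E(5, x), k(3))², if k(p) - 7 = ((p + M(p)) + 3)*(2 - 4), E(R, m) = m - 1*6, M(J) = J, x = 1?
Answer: 9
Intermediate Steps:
E(R, m) = -6 + m (E(R, m) = m - 6 = -6 + m)
k(p) = 1 - 4*p (k(p) = 7 + ((p + p) + 3)*(2 - 4) = 7 + (2*p + 3)*(-2) = 7 + (3 + 2*p)*(-2) = 7 + (-6 - 4*p) = 1 - 4*p)
L(s, Z) = -3
L(E(5, x), k(3))² = (-3)² = 9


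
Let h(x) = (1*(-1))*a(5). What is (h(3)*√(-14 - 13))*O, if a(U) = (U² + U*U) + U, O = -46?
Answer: 7590*I*√3 ≈ 13146.0*I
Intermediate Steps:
a(U) = U + 2*U² (a(U) = (U² + U²) + U = 2*U² + U = U + 2*U²)
h(x) = -55 (h(x) = (1*(-1))*(5*(1 + 2*5)) = -5*(1 + 10) = -5*11 = -1*55 = -55)
(h(3)*√(-14 - 13))*O = -55*√(-14 - 13)*(-46) = -165*I*√3*(-46) = 7590*I*√3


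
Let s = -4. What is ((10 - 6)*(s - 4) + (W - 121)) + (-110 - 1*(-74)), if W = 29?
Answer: -160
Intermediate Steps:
((10 - 6)*(s - 4) + (W - 121)) + (-110 - 1*(-74)) = ((10 - 6)*(-4 - 4) + (29 - 121)) + (-110 - 1*(-74)) = (4*(-8) - 92) + (-110 + 74) = (-32 - 92) - 36 = -124 - 36 = -160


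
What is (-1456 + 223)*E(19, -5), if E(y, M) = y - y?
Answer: 0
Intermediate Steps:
E(y, M) = 0
(-1456 + 223)*E(19, -5) = (-1456 + 223)*0 = -1233*0 = 0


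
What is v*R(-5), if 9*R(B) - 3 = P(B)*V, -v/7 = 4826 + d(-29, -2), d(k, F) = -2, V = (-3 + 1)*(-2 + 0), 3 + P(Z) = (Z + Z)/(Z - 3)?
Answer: 15008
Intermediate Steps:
P(Z) = -3 + 2*Z/(-3 + Z) (P(Z) = -3 + (Z + Z)/(Z - 3) = -3 + (2*Z)/(-3 + Z) = -3 + 2*Z/(-3 + Z))
V = 4 (V = -2*(-2) = 4)
v = -33768 (v = -7*(4826 - 2) = -7*4824 = -33768)
R(B) = ⅓ + 4*(9 - B)/(9*(-3 + B)) (R(B) = ⅓ + (((9 - B)/(-3 + B))*4)/9 = ⅓ + (4*(9 - B)/(-3 + B))/9 = ⅓ + 4*(9 - B)/(9*(-3 + B)))
v*R(-5) = -3752*(27 - 1*(-5))/(-3 - 5) = -3752*(27 + 5)/(-8) = -3752*(-1)*32/8 = -33768*(-4/9) = 15008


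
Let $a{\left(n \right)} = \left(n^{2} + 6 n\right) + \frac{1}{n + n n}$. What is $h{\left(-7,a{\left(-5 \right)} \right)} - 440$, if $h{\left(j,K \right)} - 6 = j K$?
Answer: $- \frac{7987}{20} \approx -399.35$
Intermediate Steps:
$a{\left(n \right)} = n^{2} + \frac{1}{n + n^{2}} + 6 n$ ($a{\left(n \right)} = \left(n^{2} + 6 n\right) + \frac{1}{n + n^{2}} = n^{2} + \frac{1}{n + n^{2}} + 6 n$)
$h{\left(j,K \right)} = 6 + K j$ ($h{\left(j,K \right)} = 6 + j K = 6 + K j$)
$h{\left(-7,a{\left(-5 \right)} \right)} - 440 = \left(6 + \frac{1 + \left(-5\right)^{4} + 6 \left(-5\right)^{2} + 7 \left(-5\right)^{3}}{\left(-5\right) \left(1 - 5\right)} \left(-7\right)\right) - 440 = \left(6 + - \frac{1 + 625 + 6 \cdot 25 + 7 \left(-125\right)}{5 \left(-4\right)} \left(-7\right)\right) - 440 = \left(6 + \left(- \frac{1}{5}\right) \left(- \frac{1}{4}\right) \left(1 + 625 + 150 - 875\right) \left(-7\right)\right) - 440 = \left(6 + \left(- \frac{1}{5}\right) \left(- \frac{1}{4}\right) \left(-99\right) \left(-7\right)\right) - 440 = \left(6 - - \frac{693}{20}\right) - 440 = \left(6 + \frac{693}{20}\right) - 440 = \frac{813}{20} - 440 = - \frac{7987}{20}$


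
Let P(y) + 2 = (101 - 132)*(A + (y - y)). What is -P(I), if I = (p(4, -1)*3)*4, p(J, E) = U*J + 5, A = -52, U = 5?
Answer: -1610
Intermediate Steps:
p(J, E) = 5 + 5*J (p(J, E) = 5*J + 5 = 5 + 5*J)
I = 300 (I = ((5 + 5*4)*3)*4 = ((5 + 20)*3)*4 = (25*3)*4 = 75*4 = 300)
P(y) = 1610 (P(y) = -2 + (101 - 132)*(-52 + (y - y)) = -2 - 31*(-52 + 0) = -2 - 31*(-52) = -2 + 1612 = 1610)
-P(I) = -1*1610 = -1610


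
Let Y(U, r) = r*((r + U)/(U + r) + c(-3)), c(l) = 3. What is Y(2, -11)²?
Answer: 1936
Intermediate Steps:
Y(U, r) = 4*r (Y(U, r) = r*((r + U)/(U + r) + 3) = r*((U + r)/(U + r) + 3) = r*(1 + 3) = r*4 = 4*r)
Y(2, -11)² = (4*(-11))² = (-44)² = 1936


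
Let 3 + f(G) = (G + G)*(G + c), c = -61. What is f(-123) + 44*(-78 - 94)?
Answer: 37693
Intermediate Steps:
f(G) = -3 + 2*G*(-61 + G) (f(G) = -3 + (G + G)*(G - 61) = -3 + (2*G)*(-61 + G) = -3 + 2*G*(-61 + G))
f(-123) + 44*(-78 - 94) = (-3 - 122*(-123) + 2*(-123)**2) + 44*(-78 - 94) = (-3 + 15006 + 2*15129) + 44*(-172) = (-3 + 15006 + 30258) - 7568 = 45261 - 7568 = 37693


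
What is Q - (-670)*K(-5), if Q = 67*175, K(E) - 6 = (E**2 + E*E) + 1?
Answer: 49915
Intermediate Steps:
K(E) = 7 + 2*E**2 (K(E) = 6 + ((E**2 + E*E) + 1) = 6 + ((E**2 + E**2) + 1) = 6 + (2*E**2 + 1) = 6 + (1 + 2*E**2) = 7 + 2*E**2)
Q = 11725
Q - (-670)*K(-5) = 11725 - (-670)*(7 + 2*(-5)**2) = 11725 - (-670)*(7 + 2*25) = 11725 - (-670)*(7 + 50) = 11725 - (-670)*57 = 11725 - 1*(-38190) = 11725 + 38190 = 49915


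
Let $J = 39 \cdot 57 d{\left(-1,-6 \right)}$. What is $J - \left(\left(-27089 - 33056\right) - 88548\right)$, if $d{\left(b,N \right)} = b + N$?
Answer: $133132$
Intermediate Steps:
$d{\left(b,N \right)} = N + b$
$J = -15561$ ($J = 39 \cdot 57 \left(-6 - 1\right) = 2223 \left(-7\right) = -15561$)
$J - \left(\left(-27089 - 33056\right) - 88548\right) = -15561 - \left(\left(-27089 - 33056\right) - 88548\right) = -15561 - \left(-60145 - 88548\right) = -15561 - -148693 = -15561 + 148693 = 133132$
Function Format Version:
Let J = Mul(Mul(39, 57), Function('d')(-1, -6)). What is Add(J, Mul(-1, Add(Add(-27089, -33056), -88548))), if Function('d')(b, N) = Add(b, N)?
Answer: 133132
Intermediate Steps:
Function('d')(b, N) = Add(N, b)
J = -15561 (J = Mul(Mul(39, 57), Add(-6, -1)) = Mul(2223, -7) = -15561)
Add(J, Mul(-1, Add(Add(-27089, -33056), -88548))) = Add(-15561, Mul(-1, Add(Add(-27089, -33056), -88548))) = Add(-15561, Mul(-1, Add(-60145, -88548))) = Add(-15561, Mul(-1, -148693)) = Add(-15561, 148693) = 133132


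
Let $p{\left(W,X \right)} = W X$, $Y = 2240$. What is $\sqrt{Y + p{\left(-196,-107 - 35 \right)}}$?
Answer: $2 \sqrt{7518} \approx 173.41$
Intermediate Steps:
$\sqrt{Y + p{\left(-196,-107 - 35 \right)}} = \sqrt{2240 - 196 \left(-107 - 35\right)} = \sqrt{2240 - -27832} = \sqrt{2240 + 27832} = \sqrt{30072} = 2 \sqrt{7518}$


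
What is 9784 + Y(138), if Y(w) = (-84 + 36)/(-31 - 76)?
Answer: 1046936/107 ≈ 9784.5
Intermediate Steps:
Y(w) = 48/107 (Y(w) = -48/(-107) = -48*(-1/107) = 48/107)
9784 + Y(138) = 9784 + 48/107 = 1046936/107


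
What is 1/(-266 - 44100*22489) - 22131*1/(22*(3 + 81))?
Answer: -525741387701/43900866856 ≈ -11.976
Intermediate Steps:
1/(-266 - 44100*22489) - 22131*1/(22*(3 + 81)) = (1/22489)/(-44366) - 22131/(22*84) = -1/44366*1/22489 - 22131/1848 = -1/997746974 - 22131*1/1848 = -1/997746974 - 7377/616 = -525741387701/43900866856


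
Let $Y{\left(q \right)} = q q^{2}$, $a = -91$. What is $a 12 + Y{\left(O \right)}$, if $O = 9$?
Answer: $-363$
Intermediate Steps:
$Y{\left(q \right)} = q^{3}$
$a 12 + Y{\left(O \right)} = \left(-91\right) 12 + 9^{3} = -1092 + 729 = -363$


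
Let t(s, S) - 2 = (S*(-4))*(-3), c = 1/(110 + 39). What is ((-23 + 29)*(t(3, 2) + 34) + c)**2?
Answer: 2877356881/22201 ≈ 1.2960e+5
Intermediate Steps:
c = 1/149 ≈ 0.0067114
t(s, S) = 2 + 12*S (t(s, S) = 2 + (S*(-4))*(-3) = 2 - 4*S*(-3) = 2 + 12*S)
((-23 + 29)*(t(3, 2) + 34) + c)**2 = ((-23 + 29)*((2 + 12*2) + 34) + 1/149)**2 = (6*((2 + 24) + 34) + 1/149)**2 = (6*(26 + 34) + 1/149)**2 = (6*60 + 1/149)**2 = (360 + 1/149)**2 = (53641/149)**2 = 2877356881/22201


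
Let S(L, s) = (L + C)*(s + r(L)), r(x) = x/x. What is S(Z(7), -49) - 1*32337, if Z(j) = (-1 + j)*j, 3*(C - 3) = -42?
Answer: -33825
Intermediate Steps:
r(x) = 1
C = -11 (C = 3 + (⅓)*(-42) = 3 - 14 = -11)
Z(j) = j*(-1 + j)
S(L, s) = (1 + s)*(-11 + L) (S(L, s) = (L - 11)*(s + 1) = (-11 + L)*(1 + s) = (1 + s)*(-11 + L))
S(Z(7), -49) - 1*32337 = (-11 + 7*(-1 + 7) - 11*(-49) + (7*(-1 + 7))*(-49)) - 1*32337 = (-11 + 7*6 + 539 + (7*6)*(-49)) - 32337 = (-11 + 42 + 539 + 42*(-49)) - 32337 = (-11 + 42 + 539 - 2058) - 32337 = -1488 - 32337 = -33825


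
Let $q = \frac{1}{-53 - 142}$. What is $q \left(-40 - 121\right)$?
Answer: $\frac{161}{195} \approx 0.82564$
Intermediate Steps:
$q = - \frac{1}{195}$ ($q = \frac{1}{-195} = - \frac{1}{195} \approx -0.0051282$)
$q \left(-40 - 121\right) = - \frac{-40 - 121}{195} = \left(- \frac{1}{195}\right) \left(-161\right) = \frac{161}{195}$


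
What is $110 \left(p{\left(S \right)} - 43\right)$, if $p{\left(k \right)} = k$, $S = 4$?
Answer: $-4290$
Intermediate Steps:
$110 \left(p{\left(S \right)} - 43\right) = 110 \left(4 - 43\right) = 110 \left(-39\right) = -4290$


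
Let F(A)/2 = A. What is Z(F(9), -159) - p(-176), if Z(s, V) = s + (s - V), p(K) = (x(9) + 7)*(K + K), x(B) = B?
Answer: 5827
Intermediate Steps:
F(A) = 2*A
p(K) = 32*K (p(K) = (9 + 7)*(K + K) = 16*(2*K) = 32*K)
Z(s, V) = -V + 2*s
Z(F(9), -159) - p(-176) = (-1*(-159) + 2*(2*9)) - 32*(-176) = (159 + 2*18) - 1*(-5632) = (159 + 36) + 5632 = 195 + 5632 = 5827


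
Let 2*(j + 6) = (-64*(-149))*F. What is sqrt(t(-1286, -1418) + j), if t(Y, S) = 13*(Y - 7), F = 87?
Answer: sqrt(398001) ≈ 630.87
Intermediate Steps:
t(Y, S) = -91 + 13*Y (t(Y, S) = 13*(-7 + Y) = -91 + 13*Y)
j = 414810 (j = -6 + (-64*(-149)*87)/2 = -6 + (9536*87)/2 = -6 + (1/2)*829632 = -6 + 414816 = 414810)
sqrt(t(-1286, -1418) + j) = sqrt((-91 + 13*(-1286)) + 414810) = sqrt((-91 - 16718) + 414810) = sqrt(-16809 + 414810) = sqrt(398001)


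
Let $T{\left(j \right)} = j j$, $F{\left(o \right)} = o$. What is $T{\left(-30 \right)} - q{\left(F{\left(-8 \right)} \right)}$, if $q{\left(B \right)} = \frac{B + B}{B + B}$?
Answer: $899$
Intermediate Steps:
$T{\left(j \right)} = j^{2}$
$q{\left(B \right)} = 1$ ($q{\left(B \right)} = \frac{2 B}{2 B} = 2 B \frac{1}{2 B} = 1$)
$T{\left(-30 \right)} - q{\left(F{\left(-8 \right)} \right)} = \left(-30\right)^{2} - 1 = 900 - 1 = 899$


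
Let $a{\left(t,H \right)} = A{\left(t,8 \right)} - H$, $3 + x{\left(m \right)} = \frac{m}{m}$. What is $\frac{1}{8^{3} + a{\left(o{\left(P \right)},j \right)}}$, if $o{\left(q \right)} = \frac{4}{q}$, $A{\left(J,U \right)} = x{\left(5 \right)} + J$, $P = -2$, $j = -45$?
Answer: $\frac{1}{553} \approx 0.0018083$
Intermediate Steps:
$x{\left(m \right)} = -2$ ($x{\left(m \right)} = -3 + \frac{m}{m} = -3 + 1 = -2$)
$A{\left(J,U \right)} = -2 + J$
$a{\left(t,H \right)} = -2 + t - H$ ($a{\left(t,H \right)} = \left(-2 + t\right) - H = -2 + t - H$)
$\frac{1}{8^{3} + a{\left(o{\left(P \right)},j \right)}} = \frac{1}{8^{3} - \left(-43 + 2\right)} = \frac{1}{512 + \left(-2 + 4 \left(- \frac{1}{2}\right) + 45\right)} = \frac{1}{512 - -41} = \frac{1}{512 + 41} = \frac{1}{553}$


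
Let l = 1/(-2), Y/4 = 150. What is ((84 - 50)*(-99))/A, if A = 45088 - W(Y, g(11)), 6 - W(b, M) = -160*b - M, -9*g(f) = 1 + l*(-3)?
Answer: 60588/916519 ≈ 0.066107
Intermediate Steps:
Y = 600 (Y = 4*150 = 600)
l = -½ (l = 1*(-½) = -½ ≈ -0.50000)
g(f) = -5/18 (g(f) = -(1 - ½*(-3))/9 = -(1 + 3/2)/9 = -⅑*5/2 = -5/18)
W(b, M) = 6 + M + 160*b (W(b, M) = 6 - (-160*b - M) = 6 - (-M - 160*b) = 6 + (M + 160*b) = 6 + M + 160*b)
A = -916519/18 (A = 45088 - (6 - 5/18 + 160*600) = 45088 - (6 - 5/18 + 96000) = 45088 - 1*1728103/18 = 45088 - 1728103/18 = -916519/18 ≈ -50918.)
((84 - 50)*(-99))/A = ((84 - 50)*(-99))/(-916519/18) = (34*(-99))*(-18/916519) = -3366*(-18/916519) = 60588/916519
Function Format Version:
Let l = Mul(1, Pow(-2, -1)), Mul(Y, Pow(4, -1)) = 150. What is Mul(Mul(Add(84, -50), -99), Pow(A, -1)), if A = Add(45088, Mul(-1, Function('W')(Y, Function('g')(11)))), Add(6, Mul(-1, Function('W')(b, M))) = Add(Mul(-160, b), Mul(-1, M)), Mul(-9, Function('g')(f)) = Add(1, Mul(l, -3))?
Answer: Rational(60588, 916519) ≈ 0.066107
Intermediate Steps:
Y = 600 (Y = Mul(4, 150) = 600)
l = Rational(-1, 2) (l = Mul(1, Rational(-1, 2)) = Rational(-1, 2) ≈ -0.50000)
Function('g')(f) = Rational(-5, 18) (Function('g')(f) = Mul(Rational(-1, 9), Add(1, Mul(Rational(-1, 2), -3))) = Mul(Rational(-1, 9), Add(1, Rational(3, 2))) = Mul(Rational(-1, 9), Rational(5, 2)) = Rational(-5, 18))
Function('W')(b, M) = Add(6, M, Mul(160, b)) (Function('W')(b, M) = Add(6, Mul(-1, Add(Mul(-160, b), Mul(-1, M)))) = Add(6, Mul(-1, Add(Mul(-1, M), Mul(-160, b)))) = Add(6, Add(M, Mul(160, b))) = Add(6, M, Mul(160, b)))
A = Rational(-916519, 18) (A = Add(45088, Mul(-1, Add(6, Rational(-5, 18), Mul(160, 600)))) = Add(45088, Mul(-1, Add(6, Rational(-5, 18), 96000))) = Add(45088, Mul(-1, Rational(1728103, 18))) = Add(45088, Rational(-1728103, 18)) = Rational(-916519, 18) ≈ -50918.)
Mul(Mul(Add(84, -50), -99), Pow(A, -1)) = Mul(Mul(Add(84, -50), -99), Pow(Rational(-916519, 18), -1)) = Mul(Mul(34, -99), Rational(-18, 916519)) = Mul(-3366, Rational(-18, 916519)) = Rational(60588, 916519)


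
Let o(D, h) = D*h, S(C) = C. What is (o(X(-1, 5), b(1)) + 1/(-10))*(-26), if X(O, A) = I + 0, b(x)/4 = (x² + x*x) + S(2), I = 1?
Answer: -2067/5 ≈ -413.40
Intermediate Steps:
b(x) = 8 + 8*x² (b(x) = 4*((x² + x*x) + 2) = 4*((x² + x²) + 2) = 4*(2*x² + 2) = 4*(2 + 2*x²) = 8 + 8*x²)
X(O, A) = 1 (X(O, A) = 1 + 0 = 1)
(o(X(-1, 5), b(1)) + 1/(-10))*(-26) = (1*(8 + 8*1²) + 1/(-10))*(-26) = (1*(8 + 8*1) - ⅒)*(-26) = (1*(8 + 8) - ⅒)*(-26) = (1*16 - ⅒)*(-26) = (16 - ⅒)*(-26) = (159/10)*(-26) = -2067/5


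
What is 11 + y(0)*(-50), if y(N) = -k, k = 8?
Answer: 411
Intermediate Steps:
y(N) = -8 (y(N) = -1*8 = -8)
11 + y(0)*(-50) = 11 - 8*(-50) = 11 + 400 = 411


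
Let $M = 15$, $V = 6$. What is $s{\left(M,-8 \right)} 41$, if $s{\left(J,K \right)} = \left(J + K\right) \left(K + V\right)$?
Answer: $-574$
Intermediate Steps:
$s{\left(J,K \right)} = \left(6 + K\right) \left(J + K\right)$ ($s{\left(J,K \right)} = \left(J + K\right) \left(K + 6\right) = \left(J + K\right) \left(6 + K\right) = \left(6 + K\right) \left(J + K\right)$)
$s{\left(M,-8 \right)} 41 = \left(\left(-8\right)^{2} + 6 \cdot 15 + 6 \left(-8\right) + 15 \left(-8\right)\right) 41 = \left(64 + 90 - 48 - 120\right) 41 = \left(-14\right) 41 = -574$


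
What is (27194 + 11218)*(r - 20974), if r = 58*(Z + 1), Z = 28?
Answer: -741044304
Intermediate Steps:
r = 1682 (r = 58*(28 + 1) = 58*29 = 1682)
(27194 + 11218)*(r - 20974) = (27194 + 11218)*(1682 - 20974) = 38412*(-19292) = -741044304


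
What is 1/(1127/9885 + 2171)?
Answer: 9885/21461462 ≈ 0.00046059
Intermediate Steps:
1/(1127/9885 + 2171) = 1/(21461462/9885) = 9885/21461462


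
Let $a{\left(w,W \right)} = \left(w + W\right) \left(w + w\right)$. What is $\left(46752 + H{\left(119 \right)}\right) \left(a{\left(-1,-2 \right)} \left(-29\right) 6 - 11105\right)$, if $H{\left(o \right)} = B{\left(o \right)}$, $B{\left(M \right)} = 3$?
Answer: $-568026495$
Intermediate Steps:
$H{\left(o \right)} = 3$
$a{\left(w,W \right)} = 2 w \left(W + w\right)$ ($a{\left(w,W \right)} = \left(W + w\right) 2 w = 2 w \left(W + w\right)$)
$\left(46752 + H{\left(119 \right)}\right) \left(a{\left(-1,-2 \right)} \left(-29\right) 6 - 11105\right) = \left(46752 + 3\right) \left(2 \left(-1\right) \left(-2 - 1\right) \left(-29\right) 6 - 11105\right) = 46755 \left(2 \left(-1\right) \left(-3\right) \left(-29\right) 6 - 11105\right) = 46755 \left(6 \left(-29\right) 6 - 11105\right) = 46755 \left(\left(-174\right) 6 - 11105\right) = 46755 \left(-1044 - 11105\right) = 46755 \left(-12149\right) = -568026495$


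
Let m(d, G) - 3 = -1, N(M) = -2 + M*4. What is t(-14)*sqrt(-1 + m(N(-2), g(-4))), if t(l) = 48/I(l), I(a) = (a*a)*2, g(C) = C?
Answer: 6/49 ≈ 0.12245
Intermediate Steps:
N(M) = -2 + 4*M
I(a) = 2*a**2 (I(a) = a**2*2 = 2*a**2)
m(d, G) = 2 (m(d, G) = 3 - 1 = 2)
t(l) = 24/l**2 (t(l) = 48/((2*l**2)) = 48*(1/(2*l**2)) = 24/l**2)
t(-14)*sqrt(-1 + m(N(-2), g(-4))) = (24/(-14)**2)*sqrt(-1 + 2) = (24*(1/196))*sqrt(1) = (6/49)*1 = 6/49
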